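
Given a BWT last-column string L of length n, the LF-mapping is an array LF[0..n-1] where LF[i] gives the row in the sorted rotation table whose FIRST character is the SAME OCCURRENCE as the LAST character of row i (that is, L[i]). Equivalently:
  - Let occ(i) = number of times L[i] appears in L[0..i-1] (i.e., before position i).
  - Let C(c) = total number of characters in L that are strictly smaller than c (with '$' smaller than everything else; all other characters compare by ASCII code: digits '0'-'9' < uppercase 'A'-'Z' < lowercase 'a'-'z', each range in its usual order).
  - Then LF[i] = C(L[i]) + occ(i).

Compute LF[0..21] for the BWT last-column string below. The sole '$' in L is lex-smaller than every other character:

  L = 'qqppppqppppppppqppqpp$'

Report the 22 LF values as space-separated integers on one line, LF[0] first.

Char counts: '$':1, 'p':16, 'q':5
C (first-col start): C('$')=0, C('p')=1, C('q')=17
L[0]='q': occ=0, LF[0]=C('q')+0=17+0=17
L[1]='q': occ=1, LF[1]=C('q')+1=17+1=18
L[2]='p': occ=0, LF[2]=C('p')+0=1+0=1
L[3]='p': occ=1, LF[3]=C('p')+1=1+1=2
L[4]='p': occ=2, LF[4]=C('p')+2=1+2=3
L[5]='p': occ=3, LF[5]=C('p')+3=1+3=4
L[6]='q': occ=2, LF[6]=C('q')+2=17+2=19
L[7]='p': occ=4, LF[7]=C('p')+4=1+4=5
L[8]='p': occ=5, LF[8]=C('p')+5=1+5=6
L[9]='p': occ=6, LF[9]=C('p')+6=1+6=7
L[10]='p': occ=7, LF[10]=C('p')+7=1+7=8
L[11]='p': occ=8, LF[11]=C('p')+8=1+8=9
L[12]='p': occ=9, LF[12]=C('p')+9=1+9=10
L[13]='p': occ=10, LF[13]=C('p')+10=1+10=11
L[14]='p': occ=11, LF[14]=C('p')+11=1+11=12
L[15]='q': occ=3, LF[15]=C('q')+3=17+3=20
L[16]='p': occ=12, LF[16]=C('p')+12=1+12=13
L[17]='p': occ=13, LF[17]=C('p')+13=1+13=14
L[18]='q': occ=4, LF[18]=C('q')+4=17+4=21
L[19]='p': occ=14, LF[19]=C('p')+14=1+14=15
L[20]='p': occ=15, LF[20]=C('p')+15=1+15=16
L[21]='$': occ=0, LF[21]=C('$')+0=0+0=0

Answer: 17 18 1 2 3 4 19 5 6 7 8 9 10 11 12 20 13 14 21 15 16 0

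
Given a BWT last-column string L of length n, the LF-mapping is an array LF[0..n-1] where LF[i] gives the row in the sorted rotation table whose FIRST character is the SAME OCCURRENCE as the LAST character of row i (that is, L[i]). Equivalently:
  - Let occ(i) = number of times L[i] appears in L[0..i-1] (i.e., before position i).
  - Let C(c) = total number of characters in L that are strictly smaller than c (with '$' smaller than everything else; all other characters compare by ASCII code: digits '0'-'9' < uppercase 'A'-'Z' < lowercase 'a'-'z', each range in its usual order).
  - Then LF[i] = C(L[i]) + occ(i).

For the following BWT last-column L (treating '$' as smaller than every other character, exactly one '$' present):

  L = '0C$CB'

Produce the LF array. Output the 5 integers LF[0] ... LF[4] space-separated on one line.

Char counts: '$':1, '0':1, 'B':1, 'C':2
C (first-col start): C('$')=0, C('0')=1, C('B')=2, C('C')=3
L[0]='0': occ=0, LF[0]=C('0')+0=1+0=1
L[1]='C': occ=0, LF[1]=C('C')+0=3+0=3
L[2]='$': occ=0, LF[2]=C('$')+0=0+0=0
L[3]='C': occ=1, LF[3]=C('C')+1=3+1=4
L[4]='B': occ=0, LF[4]=C('B')+0=2+0=2

Answer: 1 3 0 4 2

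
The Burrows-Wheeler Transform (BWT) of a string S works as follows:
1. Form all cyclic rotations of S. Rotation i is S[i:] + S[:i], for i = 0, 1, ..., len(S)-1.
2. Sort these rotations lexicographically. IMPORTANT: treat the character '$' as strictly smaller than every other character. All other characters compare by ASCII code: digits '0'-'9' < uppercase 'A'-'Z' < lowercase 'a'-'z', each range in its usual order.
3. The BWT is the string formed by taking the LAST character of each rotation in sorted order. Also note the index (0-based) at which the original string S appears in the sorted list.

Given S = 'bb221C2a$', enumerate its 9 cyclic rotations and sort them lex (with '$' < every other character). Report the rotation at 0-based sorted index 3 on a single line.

All 9 rotations (rotation i = S[i:]+S[:i]):
  rot[0] = bb221C2a$
  rot[1] = b221C2a$b
  rot[2] = 221C2a$bb
  rot[3] = 21C2a$bb2
  rot[4] = 1C2a$bb22
  rot[5] = C2a$bb221
  rot[6] = 2a$bb221C
  rot[7] = a$bb221C2
  rot[8] = $bb221C2a
Sorted (with $ < everything):
  sorted[0] = $bb221C2a
  sorted[1] = 1C2a$bb22
  sorted[2] = 21C2a$bb2
  sorted[3] = 221C2a$bb
  sorted[4] = 2a$bb221C
  sorted[5] = C2a$bb221
  sorted[6] = a$bb221C2
  sorted[7] = b221C2a$b
  sorted[8] = bb221C2a$
sorted[3] = 221C2a$bb

Answer: 221C2a$bb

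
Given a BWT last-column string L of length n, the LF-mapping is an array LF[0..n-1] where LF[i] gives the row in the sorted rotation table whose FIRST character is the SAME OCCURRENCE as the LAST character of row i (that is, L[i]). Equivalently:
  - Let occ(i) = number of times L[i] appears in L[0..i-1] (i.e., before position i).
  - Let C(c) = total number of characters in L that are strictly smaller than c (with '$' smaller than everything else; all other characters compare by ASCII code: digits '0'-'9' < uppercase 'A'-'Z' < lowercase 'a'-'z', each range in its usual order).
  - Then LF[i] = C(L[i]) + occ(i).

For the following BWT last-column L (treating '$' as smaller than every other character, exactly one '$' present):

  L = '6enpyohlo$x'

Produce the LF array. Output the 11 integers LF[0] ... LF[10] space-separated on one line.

Answer: 1 2 5 8 10 6 3 4 7 0 9

Derivation:
Char counts: '$':1, '6':1, 'e':1, 'h':1, 'l':1, 'n':1, 'o':2, 'p':1, 'x':1, 'y':1
C (first-col start): C('$')=0, C('6')=1, C('e')=2, C('h')=3, C('l')=4, C('n')=5, C('o')=6, C('p')=8, C('x')=9, C('y')=10
L[0]='6': occ=0, LF[0]=C('6')+0=1+0=1
L[1]='e': occ=0, LF[1]=C('e')+0=2+0=2
L[2]='n': occ=0, LF[2]=C('n')+0=5+0=5
L[3]='p': occ=0, LF[3]=C('p')+0=8+0=8
L[4]='y': occ=0, LF[4]=C('y')+0=10+0=10
L[5]='o': occ=0, LF[5]=C('o')+0=6+0=6
L[6]='h': occ=0, LF[6]=C('h')+0=3+0=3
L[7]='l': occ=0, LF[7]=C('l')+0=4+0=4
L[8]='o': occ=1, LF[8]=C('o')+1=6+1=7
L[9]='$': occ=0, LF[9]=C('$')+0=0+0=0
L[10]='x': occ=0, LF[10]=C('x')+0=9+0=9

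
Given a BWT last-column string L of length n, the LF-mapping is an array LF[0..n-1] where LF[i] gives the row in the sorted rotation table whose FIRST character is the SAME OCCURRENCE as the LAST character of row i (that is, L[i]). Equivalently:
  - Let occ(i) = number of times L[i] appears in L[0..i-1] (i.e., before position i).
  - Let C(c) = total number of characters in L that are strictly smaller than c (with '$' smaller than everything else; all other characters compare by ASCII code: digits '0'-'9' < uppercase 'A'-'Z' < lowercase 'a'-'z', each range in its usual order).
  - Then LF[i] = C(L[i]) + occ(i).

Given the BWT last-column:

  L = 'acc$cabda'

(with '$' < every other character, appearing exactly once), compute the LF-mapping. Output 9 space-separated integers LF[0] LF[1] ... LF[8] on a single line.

Char counts: '$':1, 'a':3, 'b':1, 'c':3, 'd':1
C (first-col start): C('$')=0, C('a')=1, C('b')=4, C('c')=5, C('d')=8
L[0]='a': occ=0, LF[0]=C('a')+0=1+0=1
L[1]='c': occ=0, LF[1]=C('c')+0=5+0=5
L[2]='c': occ=1, LF[2]=C('c')+1=5+1=6
L[3]='$': occ=0, LF[3]=C('$')+0=0+0=0
L[4]='c': occ=2, LF[4]=C('c')+2=5+2=7
L[5]='a': occ=1, LF[5]=C('a')+1=1+1=2
L[6]='b': occ=0, LF[6]=C('b')+0=4+0=4
L[7]='d': occ=0, LF[7]=C('d')+0=8+0=8
L[8]='a': occ=2, LF[8]=C('a')+2=1+2=3

Answer: 1 5 6 0 7 2 4 8 3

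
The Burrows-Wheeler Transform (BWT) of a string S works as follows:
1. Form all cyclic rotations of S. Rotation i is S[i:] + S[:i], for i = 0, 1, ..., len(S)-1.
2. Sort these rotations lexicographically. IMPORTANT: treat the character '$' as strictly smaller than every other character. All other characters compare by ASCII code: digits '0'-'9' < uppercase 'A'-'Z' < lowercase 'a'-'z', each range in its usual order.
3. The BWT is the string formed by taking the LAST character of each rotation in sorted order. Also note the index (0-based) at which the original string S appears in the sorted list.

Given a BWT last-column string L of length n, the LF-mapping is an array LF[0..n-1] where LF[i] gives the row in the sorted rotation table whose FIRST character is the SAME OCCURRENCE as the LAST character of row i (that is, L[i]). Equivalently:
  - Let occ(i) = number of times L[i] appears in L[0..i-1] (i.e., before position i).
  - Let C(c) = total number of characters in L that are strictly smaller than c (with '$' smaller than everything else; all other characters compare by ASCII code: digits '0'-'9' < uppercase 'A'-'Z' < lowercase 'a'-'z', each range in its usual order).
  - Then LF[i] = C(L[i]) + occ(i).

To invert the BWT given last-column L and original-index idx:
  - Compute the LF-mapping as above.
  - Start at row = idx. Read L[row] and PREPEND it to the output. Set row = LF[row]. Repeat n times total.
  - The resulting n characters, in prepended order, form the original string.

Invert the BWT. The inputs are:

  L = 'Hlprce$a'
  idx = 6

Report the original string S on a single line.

Answer: parcelH$

Derivation:
LF mapping: 1 5 6 7 3 4 0 2
Walk LF starting at row 6, prepending L[row]:
  step 1: row=6, L[6]='$', prepend. Next row=LF[6]=0
  step 2: row=0, L[0]='H', prepend. Next row=LF[0]=1
  step 3: row=1, L[1]='l', prepend. Next row=LF[1]=5
  step 4: row=5, L[5]='e', prepend. Next row=LF[5]=4
  step 5: row=4, L[4]='c', prepend. Next row=LF[4]=3
  step 6: row=3, L[3]='r', prepend. Next row=LF[3]=7
  step 7: row=7, L[7]='a', prepend. Next row=LF[7]=2
  step 8: row=2, L[2]='p', prepend. Next row=LF[2]=6
Reversed output: parcelH$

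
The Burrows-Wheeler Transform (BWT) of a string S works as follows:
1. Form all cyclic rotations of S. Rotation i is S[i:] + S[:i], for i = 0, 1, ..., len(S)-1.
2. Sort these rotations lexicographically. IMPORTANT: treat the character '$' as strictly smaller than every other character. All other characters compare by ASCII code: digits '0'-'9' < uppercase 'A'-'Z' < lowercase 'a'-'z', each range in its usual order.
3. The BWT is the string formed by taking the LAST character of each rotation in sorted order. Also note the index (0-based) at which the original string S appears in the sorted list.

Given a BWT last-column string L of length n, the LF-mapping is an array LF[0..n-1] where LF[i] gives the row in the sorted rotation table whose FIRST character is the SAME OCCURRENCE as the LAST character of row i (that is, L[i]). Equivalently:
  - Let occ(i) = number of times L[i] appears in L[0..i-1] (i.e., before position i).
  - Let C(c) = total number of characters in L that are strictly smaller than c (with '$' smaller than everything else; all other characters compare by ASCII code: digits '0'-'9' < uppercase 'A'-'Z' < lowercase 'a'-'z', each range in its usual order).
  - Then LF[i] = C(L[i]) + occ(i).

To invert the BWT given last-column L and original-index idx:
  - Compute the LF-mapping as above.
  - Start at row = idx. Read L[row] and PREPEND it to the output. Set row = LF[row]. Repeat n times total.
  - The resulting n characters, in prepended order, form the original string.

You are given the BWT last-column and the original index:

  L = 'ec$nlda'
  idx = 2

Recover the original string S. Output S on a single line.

Answer: candle$

Derivation:
LF mapping: 4 2 0 6 5 3 1
Walk LF starting at row 2, prepending L[row]:
  step 1: row=2, L[2]='$', prepend. Next row=LF[2]=0
  step 2: row=0, L[0]='e', prepend. Next row=LF[0]=4
  step 3: row=4, L[4]='l', prepend. Next row=LF[4]=5
  step 4: row=5, L[5]='d', prepend. Next row=LF[5]=3
  step 5: row=3, L[3]='n', prepend. Next row=LF[3]=6
  step 6: row=6, L[6]='a', prepend. Next row=LF[6]=1
  step 7: row=1, L[1]='c', prepend. Next row=LF[1]=2
Reversed output: candle$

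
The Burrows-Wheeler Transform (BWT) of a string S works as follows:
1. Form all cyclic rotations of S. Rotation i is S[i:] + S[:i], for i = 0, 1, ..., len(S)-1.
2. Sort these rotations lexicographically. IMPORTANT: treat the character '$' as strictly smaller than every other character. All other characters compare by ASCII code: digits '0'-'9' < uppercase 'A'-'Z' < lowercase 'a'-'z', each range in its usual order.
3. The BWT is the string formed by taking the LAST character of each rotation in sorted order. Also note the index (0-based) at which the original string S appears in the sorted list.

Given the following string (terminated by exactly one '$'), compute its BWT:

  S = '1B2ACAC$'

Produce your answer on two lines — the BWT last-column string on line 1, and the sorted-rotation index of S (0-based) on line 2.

Answer: C$BC21AA
1

Derivation:
All 8 rotations (rotation i = S[i:]+S[:i]):
  rot[0] = 1B2ACAC$
  rot[1] = B2ACAC$1
  rot[2] = 2ACAC$1B
  rot[3] = ACAC$1B2
  rot[4] = CAC$1B2A
  rot[5] = AC$1B2AC
  rot[6] = C$1B2ACA
  rot[7] = $1B2ACAC
Sorted (with $ < everything):
  sorted[0] = $1B2ACAC  (last char: 'C')
  sorted[1] = 1B2ACAC$  (last char: '$')
  sorted[2] = 2ACAC$1B  (last char: 'B')
  sorted[3] = AC$1B2AC  (last char: 'C')
  sorted[4] = ACAC$1B2  (last char: '2')
  sorted[5] = B2ACAC$1  (last char: '1')
  sorted[6] = C$1B2ACA  (last char: 'A')
  sorted[7] = CAC$1B2A  (last char: 'A')
Last column: C$BC21AA
Original string S is at sorted index 1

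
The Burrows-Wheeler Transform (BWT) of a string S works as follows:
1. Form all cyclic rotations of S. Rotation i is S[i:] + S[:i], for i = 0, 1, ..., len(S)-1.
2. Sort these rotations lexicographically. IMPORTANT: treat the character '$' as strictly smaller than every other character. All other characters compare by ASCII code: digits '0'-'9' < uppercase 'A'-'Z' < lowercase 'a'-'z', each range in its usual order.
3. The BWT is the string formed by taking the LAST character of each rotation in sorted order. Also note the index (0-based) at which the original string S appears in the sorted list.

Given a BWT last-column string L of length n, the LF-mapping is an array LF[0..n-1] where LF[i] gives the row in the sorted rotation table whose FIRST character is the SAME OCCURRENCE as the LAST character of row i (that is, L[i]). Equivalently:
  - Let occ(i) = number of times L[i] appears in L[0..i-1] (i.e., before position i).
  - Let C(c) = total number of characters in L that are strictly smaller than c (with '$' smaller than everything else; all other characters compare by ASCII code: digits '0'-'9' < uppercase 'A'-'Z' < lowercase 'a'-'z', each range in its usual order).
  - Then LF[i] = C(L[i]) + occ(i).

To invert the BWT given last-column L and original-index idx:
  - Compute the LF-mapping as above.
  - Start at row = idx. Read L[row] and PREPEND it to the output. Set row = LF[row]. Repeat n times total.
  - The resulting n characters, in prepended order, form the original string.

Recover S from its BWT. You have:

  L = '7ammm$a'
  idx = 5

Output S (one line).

Answer: mamma7$

Derivation:
LF mapping: 1 2 4 5 6 0 3
Walk LF starting at row 5, prepending L[row]:
  step 1: row=5, L[5]='$', prepend. Next row=LF[5]=0
  step 2: row=0, L[0]='7', prepend. Next row=LF[0]=1
  step 3: row=1, L[1]='a', prepend. Next row=LF[1]=2
  step 4: row=2, L[2]='m', prepend. Next row=LF[2]=4
  step 5: row=4, L[4]='m', prepend. Next row=LF[4]=6
  step 6: row=6, L[6]='a', prepend. Next row=LF[6]=3
  step 7: row=3, L[3]='m', prepend. Next row=LF[3]=5
Reversed output: mamma7$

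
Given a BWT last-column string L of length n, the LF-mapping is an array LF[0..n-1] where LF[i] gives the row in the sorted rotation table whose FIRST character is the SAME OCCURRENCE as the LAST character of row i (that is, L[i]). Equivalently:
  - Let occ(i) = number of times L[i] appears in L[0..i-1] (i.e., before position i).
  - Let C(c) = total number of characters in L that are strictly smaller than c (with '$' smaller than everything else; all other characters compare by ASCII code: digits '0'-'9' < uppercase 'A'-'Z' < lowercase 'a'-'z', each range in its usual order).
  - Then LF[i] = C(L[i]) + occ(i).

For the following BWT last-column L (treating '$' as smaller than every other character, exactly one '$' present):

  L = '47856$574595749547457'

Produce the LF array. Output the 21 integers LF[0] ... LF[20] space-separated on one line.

Char counts: '$':1, '4':5, '5':6, '6':1, '7':5, '8':1, '9':2
C (first-col start): C('$')=0, C('4')=1, C('5')=6, C('6')=12, C('7')=13, C('8')=18, C('9')=19
L[0]='4': occ=0, LF[0]=C('4')+0=1+0=1
L[1]='7': occ=0, LF[1]=C('7')+0=13+0=13
L[2]='8': occ=0, LF[2]=C('8')+0=18+0=18
L[3]='5': occ=0, LF[3]=C('5')+0=6+0=6
L[4]='6': occ=0, LF[4]=C('6')+0=12+0=12
L[5]='$': occ=0, LF[5]=C('$')+0=0+0=0
L[6]='5': occ=1, LF[6]=C('5')+1=6+1=7
L[7]='7': occ=1, LF[7]=C('7')+1=13+1=14
L[8]='4': occ=1, LF[8]=C('4')+1=1+1=2
L[9]='5': occ=2, LF[9]=C('5')+2=6+2=8
L[10]='9': occ=0, LF[10]=C('9')+0=19+0=19
L[11]='5': occ=3, LF[11]=C('5')+3=6+3=9
L[12]='7': occ=2, LF[12]=C('7')+2=13+2=15
L[13]='4': occ=2, LF[13]=C('4')+2=1+2=3
L[14]='9': occ=1, LF[14]=C('9')+1=19+1=20
L[15]='5': occ=4, LF[15]=C('5')+4=6+4=10
L[16]='4': occ=3, LF[16]=C('4')+3=1+3=4
L[17]='7': occ=3, LF[17]=C('7')+3=13+3=16
L[18]='4': occ=4, LF[18]=C('4')+4=1+4=5
L[19]='5': occ=5, LF[19]=C('5')+5=6+5=11
L[20]='7': occ=4, LF[20]=C('7')+4=13+4=17

Answer: 1 13 18 6 12 0 7 14 2 8 19 9 15 3 20 10 4 16 5 11 17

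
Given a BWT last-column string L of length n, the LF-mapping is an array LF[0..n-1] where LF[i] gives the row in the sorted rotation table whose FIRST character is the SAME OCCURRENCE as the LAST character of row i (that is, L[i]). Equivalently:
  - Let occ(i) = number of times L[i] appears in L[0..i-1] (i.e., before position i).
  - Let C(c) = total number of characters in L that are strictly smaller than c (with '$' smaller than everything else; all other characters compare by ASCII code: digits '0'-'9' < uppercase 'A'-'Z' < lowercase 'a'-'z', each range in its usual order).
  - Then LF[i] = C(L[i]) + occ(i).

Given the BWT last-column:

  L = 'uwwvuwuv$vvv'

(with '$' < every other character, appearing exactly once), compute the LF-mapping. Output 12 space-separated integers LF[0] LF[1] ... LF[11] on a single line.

Char counts: '$':1, 'u':3, 'v':5, 'w':3
C (first-col start): C('$')=0, C('u')=1, C('v')=4, C('w')=9
L[0]='u': occ=0, LF[0]=C('u')+0=1+0=1
L[1]='w': occ=0, LF[1]=C('w')+0=9+0=9
L[2]='w': occ=1, LF[2]=C('w')+1=9+1=10
L[3]='v': occ=0, LF[3]=C('v')+0=4+0=4
L[4]='u': occ=1, LF[4]=C('u')+1=1+1=2
L[5]='w': occ=2, LF[5]=C('w')+2=9+2=11
L[6]='u': occ=2, LF[6]=C('u')+2=1+2=3
L[7]='v': occ=1, LF[7]=C('v')+1=4+1=5
L[8]='$': occ=0, LF[8]=C('$')+0=0+0=0
L[9]='v': occ=2, LF[9]=C('v')+2=4+2=6
L[10]='v': occ=3, LF[10]=C('v')+3=4+3=7
L[11]='v': occ=4, LF[11]=C('v')+4=4+4=8

Answer: 1 9 10 4 2 11 3 5 0 6 7 8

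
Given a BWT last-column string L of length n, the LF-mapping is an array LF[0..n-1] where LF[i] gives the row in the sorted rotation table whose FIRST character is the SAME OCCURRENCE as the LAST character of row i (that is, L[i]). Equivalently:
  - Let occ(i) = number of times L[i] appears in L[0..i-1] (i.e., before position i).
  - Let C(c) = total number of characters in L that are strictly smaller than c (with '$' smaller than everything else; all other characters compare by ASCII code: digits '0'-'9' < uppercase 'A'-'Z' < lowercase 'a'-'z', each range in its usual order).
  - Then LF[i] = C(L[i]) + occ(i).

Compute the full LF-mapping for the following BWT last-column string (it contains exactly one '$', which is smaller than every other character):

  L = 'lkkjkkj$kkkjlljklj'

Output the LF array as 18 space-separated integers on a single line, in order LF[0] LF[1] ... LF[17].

Answer: 14 6 7 1 8 9 2 0 10 11 12 3 15 16 4 13 17 5

Derivation:
Char counts: '$':1, 'j':5, 'k':8, 'l':4
C (first-col start): C('$')=0, C('j')=1, C('k')=6, C('l')=14
L[0]='l': occ=0, LF[0]=C('l')+0=14+0=14
L[1]='k': occ=0, LF[1]=C('k')+0=6+0=6
L[2]='k': occ=1, LF[2]=C('k')+1=6+1=7
L[3]='j': occ=0, LF[3]=C('j')+0=1+0=1
L[4]='k': occ=2, LF[4]=C('k')+2=6+2=8
L[5]='k': occ=3, LF[5]=C('k')+3=6+3=9
L[6]='j': occ=1, LF[6]=C('j')+1=1+1=2
L[7]='$': occ=0, LF[7]=C('$')+0=0+0=0
L[8]='k': occ=4, LF[8]=C('k')+4=6+4=10
L[9]='k': occ=5, LF[9]=C('k')+5=6+5=11
L[10]='k': occ=6, LF[10]=C('k')+6=6+6=12
L[11]='j': occ=2, LF[11]=C('j')+2=1+2=3
L[12]='l': occ=1, LF[12]=C('l')+1=14+1=15
L[13]='l': occ=2, LF[13]=C('l')+2=14+2=16
L[14]='j': occ=3, LF[14]=C('j')+3=1+3=4
L[15]='k': occ=7, LF[15]=C('k')+7=6+7=13
L[16]='l': occ=3, LF[16]=C('l')+3=14+3=17
L[17]='j': occ=4, LF[17]=C('j')+4=1+4=5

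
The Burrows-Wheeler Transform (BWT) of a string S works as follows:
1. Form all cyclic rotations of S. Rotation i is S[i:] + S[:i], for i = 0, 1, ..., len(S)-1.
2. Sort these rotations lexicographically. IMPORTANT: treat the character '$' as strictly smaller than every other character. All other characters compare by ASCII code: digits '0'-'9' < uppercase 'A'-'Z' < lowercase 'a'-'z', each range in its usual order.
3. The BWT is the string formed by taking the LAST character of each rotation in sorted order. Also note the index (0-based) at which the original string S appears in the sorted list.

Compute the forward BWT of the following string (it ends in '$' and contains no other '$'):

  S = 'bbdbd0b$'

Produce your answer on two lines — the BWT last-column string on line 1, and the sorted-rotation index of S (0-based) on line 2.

Answer: bd0$dbbb
3

Derivation:
All 8 rotations (rotation i = S[i:]+S[:i]):
  rot[0] = bbdbd0b$
  rot[1] = bdbd0b$b
  rot[2] = dbd0b$bb
  rot[3] = bd0b$bbd
  rot[4] = d0b$bbdb
  rot[5] = 0b$bbdbd
  rot[6] = b$bbdbd0
  rot[7] = $bbdbd0b
Sorted (with $ < everything):
  sorted[0] = $bbdbd0b  (last char: 'b')
  sorted[1] = 0b$bbdbd  (last char: 'd')
  sorted[2] = b$bbdbd0  (last char: '0')
  sorted[3] = bbdbd0b$  (last char: '$')
  sorted[4] = bd0b$bbd  (last char: 'd')
  sorted[5] = bdbd0b$b  (last char: 'b')
  sorted[6] = d0b$bbdb  (last char: 'b')
  sorted[7] = dbd0b$bb  (last char: 'b')
Last column: bd0$dbbb
Original string S is at sorted index 3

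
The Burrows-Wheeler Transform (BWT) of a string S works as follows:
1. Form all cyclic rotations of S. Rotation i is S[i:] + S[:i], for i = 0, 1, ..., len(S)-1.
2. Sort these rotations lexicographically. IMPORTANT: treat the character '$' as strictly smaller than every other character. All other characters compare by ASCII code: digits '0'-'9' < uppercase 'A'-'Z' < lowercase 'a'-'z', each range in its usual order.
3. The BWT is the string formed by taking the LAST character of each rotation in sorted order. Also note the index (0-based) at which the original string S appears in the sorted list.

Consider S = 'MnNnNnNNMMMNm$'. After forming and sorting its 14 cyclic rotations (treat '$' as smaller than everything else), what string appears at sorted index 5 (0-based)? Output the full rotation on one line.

All 14 rotations (rotation i = S[i:]+S[:i]):
  rot[0] = MnNnNnNNMMMNm$
  rot[1] = nNnNnNNMMMNm$M
  rot[2] = NnNnNNMMMNm$Mn
  rot[3] = nNnNNMMMNm$MnN
  rot[4] = NnNNMMMNm$MnNn
  rot[5] = nNNMMMNm$MnNnN
  rot[6] = NNMMMNm$MnNnNn
  rot[7] = NMMMNm$MnNnNnN
  rot[8] = MMMNm$MnNnNnNN
  rot[9] = MMNm$MnNnNnNNM
  rot[10] = MNm$MnNnNnNNMM
  rot[11] = Nm$MnNnNnNNMMM
  rot[12] = m$MnNnNnNNMMMN
  rot[13] = $MnNnNnNNMMMNm
Sorted (with $ < everything):
  sorted[0] = $MnNnNnNNMMMNm
  sorted[1] = MMMNm$MnNnNnNN
  sorted[2] = MMNm$MnNnNnNNM
  sorted[3] = MNm$MnNnNnNNMM
  sorted[4] = MnNnNnNNMMMNm$
  sorted[5] = NMMMNm$MnNnNnN
  sorted[6] = NNMMMNm$MnNnNn
  sorted[7] = Nm$MnNnNnNNMMM
  sorted[8] = NnNNMMMNm$MnNn
  sorted[9] = NnNnNNMMMNm$Mn
  sorted[10] = m$MnNnNnNNMMMN
  sorted[11] = nNNMMMNm$MnNnN
  sorted[12] = nNnNNMMMNm$MnN
  sorted[13] = nNnNnNNMMMNm$M
sorted[5] = NMMMNm$MnNnNnN

Answer: NMMMNm$MnNnNnN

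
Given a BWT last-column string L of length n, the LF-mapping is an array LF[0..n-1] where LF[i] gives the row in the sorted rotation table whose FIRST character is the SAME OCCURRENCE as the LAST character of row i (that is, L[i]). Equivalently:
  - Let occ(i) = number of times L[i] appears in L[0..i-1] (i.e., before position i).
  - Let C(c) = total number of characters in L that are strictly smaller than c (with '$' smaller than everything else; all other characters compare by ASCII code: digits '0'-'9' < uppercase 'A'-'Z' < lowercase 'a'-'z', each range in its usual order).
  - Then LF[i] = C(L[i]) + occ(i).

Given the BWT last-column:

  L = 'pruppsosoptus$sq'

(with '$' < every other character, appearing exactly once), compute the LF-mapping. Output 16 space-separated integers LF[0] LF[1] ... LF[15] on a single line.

Answer: 3 8 14 4 5 9 1 10 2 6 13 15 11 0 12 7

Derivation:
Char counts: '$':1, 'o':2, 'p':4, 'q':1, 'r':1, 's':4, 't':1, 'u':2
C (first-col start): C('$')=0, C('o')=1, C('p')=3, C('q')=7, C('r')=8, C('s')=9, C('t')=13, C('u')=14
L[0]='p': occ=0, LF[0]=C('p')+0=3+0=3
L[1]='r': occ=0, LF[1]=C('r')+0=8+0=8
L[2]='u': occ=0, LF[2]=C('u')+0=14+0=14
L[3]='p': occ=1, LF[3]=C('p')+1=3+1=4
L[4]='p': occ=2, LF[4]=C('p')+2=3+2=5
L[5]='s': occ=0, LF[5]=C('s')+0=9+0=9
L[6]='o': occ=0, LF[6]=C('o')+0=1+0=1
L[7]='s': occ=1, LF[7]=C('s')+1=9+1=10
L[8]='o': occ=1, LF[8]=C('o')+1=1+1=2
L[9]='p': occ=3, LF[9]=C('p')+3=3+3=6
L[10]='t': occ=0, LF[10]=C('t')+0=13+0=13
L[11]='u': occ=1, LF[11]=C('u')+1=14+1=15
L[12]='s': occ=2, LF[12]=C('s')+2=9+2=11
L[13]='$': occ=0, LF[13]=C('$')+0=0+0=0
L[14]='s': occ=3, LF[14]=C('s')+3=9+3=12
L[15]='q': occ=0, LF[15]=C('q')+0=7+0=7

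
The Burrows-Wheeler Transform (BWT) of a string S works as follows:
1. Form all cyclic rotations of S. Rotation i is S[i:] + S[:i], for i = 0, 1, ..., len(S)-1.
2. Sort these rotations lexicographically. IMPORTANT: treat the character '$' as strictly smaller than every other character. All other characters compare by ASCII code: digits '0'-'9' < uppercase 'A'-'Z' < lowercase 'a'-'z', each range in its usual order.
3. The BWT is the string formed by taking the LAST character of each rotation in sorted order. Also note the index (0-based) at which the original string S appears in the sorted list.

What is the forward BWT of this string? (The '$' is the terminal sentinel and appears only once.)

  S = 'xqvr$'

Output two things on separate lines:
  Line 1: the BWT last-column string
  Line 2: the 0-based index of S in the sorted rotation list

Answer: rxvq$
4

Derivation:
All 5 rotations (rotation i = S[i:]+S[:i]):
  rot[0] = xqvr$
  rot[1] = qvr$x
  rot[2] = vr$xq
  rot[3] = r$xqv
  rot[4] = $xqvr
Sorted (with $ < everything):
  sorted[0] = $xqvr  (last char: 'r')
  sorted[1] = qvr$x  (last char: 'x')
  sorted[2] = r$xqv  (last char: 'v')
  sorted[3] = vr$xq  (last char: 'q')
  sorted[4] = xqvr$  (last char: '$')
Last column: rxvq$
Original string S is at sorted index 4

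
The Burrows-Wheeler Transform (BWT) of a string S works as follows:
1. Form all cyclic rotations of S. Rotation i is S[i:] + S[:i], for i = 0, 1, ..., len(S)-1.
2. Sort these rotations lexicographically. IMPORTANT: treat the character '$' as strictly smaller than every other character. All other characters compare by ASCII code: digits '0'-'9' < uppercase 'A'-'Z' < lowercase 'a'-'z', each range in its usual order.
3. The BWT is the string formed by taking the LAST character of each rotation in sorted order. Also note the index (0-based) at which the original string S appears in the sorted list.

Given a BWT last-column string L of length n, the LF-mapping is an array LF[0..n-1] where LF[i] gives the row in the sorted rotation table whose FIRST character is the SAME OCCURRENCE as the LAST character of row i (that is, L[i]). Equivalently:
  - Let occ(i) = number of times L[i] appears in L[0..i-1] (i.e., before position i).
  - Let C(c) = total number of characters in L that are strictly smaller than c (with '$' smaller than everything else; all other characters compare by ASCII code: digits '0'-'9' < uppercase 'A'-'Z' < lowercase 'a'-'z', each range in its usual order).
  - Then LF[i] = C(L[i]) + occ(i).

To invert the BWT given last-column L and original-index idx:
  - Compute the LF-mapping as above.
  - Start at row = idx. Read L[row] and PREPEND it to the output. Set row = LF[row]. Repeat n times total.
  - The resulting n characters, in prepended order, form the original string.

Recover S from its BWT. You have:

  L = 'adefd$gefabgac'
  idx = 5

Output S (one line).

Answer: cgfeaedbfagda$

Derivation:
LF mapping: 1 6 8 10 7 0 12 9 11 2 4 13 3 5
Walk LF starting at row 5, prepending L[row]:
  step 1: row=5, L[5]='$', prepend. Next row=LF[5]=0
  step 2: row=0, L[0]='a', prepend. Next row=LF[0]=1
  step 3: row=1, L[1]='d', prepend. Next row=LF[1]=6
  step 4: row=6, L[6]='g', prepend. Next row=LF[6]=12
  step 5: row=12, L[12]='a', prepend. Next row=LF[12]=3
  step 6: row=3, L[3]='f', prepend. Next row=LF[3]=10
  step 7: row=10, L[10]='b', prepend. Next row=LF[10]=4
  step 8: row=4, L[4]='d', prepend. Next row=LF[4]=7
  step 9: row=7, L[7]='e', prepend. Next row=LF[7]=9
  step 10: row=9, L[9]='a', prepend. Next row=LF[9]=2
  step 11: row=2, L[2]='e', prepend. Next row=LF[2]=8
  step 12: row=8, L[8]='f', prepend. Next row=LF[8]=11
  step 13: row=11, L[11]='g', prepend. Next row=LF[11]=13
  step 14: row=13, L[13]='c', prepend. Next row=LF[13]=5
Reversed output: cgfeaedbfagda$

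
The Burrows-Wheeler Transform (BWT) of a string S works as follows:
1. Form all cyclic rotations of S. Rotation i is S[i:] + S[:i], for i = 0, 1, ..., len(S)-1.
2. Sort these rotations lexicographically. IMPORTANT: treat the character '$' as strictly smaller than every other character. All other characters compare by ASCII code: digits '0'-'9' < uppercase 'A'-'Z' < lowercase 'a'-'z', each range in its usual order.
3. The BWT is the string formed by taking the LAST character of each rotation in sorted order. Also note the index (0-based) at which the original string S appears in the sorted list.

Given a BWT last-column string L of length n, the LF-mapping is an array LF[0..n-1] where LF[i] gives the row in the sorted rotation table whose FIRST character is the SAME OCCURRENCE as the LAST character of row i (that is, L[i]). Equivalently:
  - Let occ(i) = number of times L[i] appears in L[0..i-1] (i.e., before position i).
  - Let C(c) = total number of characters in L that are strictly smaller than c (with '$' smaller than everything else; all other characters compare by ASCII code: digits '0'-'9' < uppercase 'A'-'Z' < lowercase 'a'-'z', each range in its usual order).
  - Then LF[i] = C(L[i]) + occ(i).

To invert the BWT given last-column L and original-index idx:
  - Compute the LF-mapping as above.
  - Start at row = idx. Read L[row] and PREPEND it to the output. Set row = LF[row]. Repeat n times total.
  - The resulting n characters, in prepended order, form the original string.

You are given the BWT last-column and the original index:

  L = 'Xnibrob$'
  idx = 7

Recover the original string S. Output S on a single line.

Answer: ribbonX$

Derivation:
LF mapping: 1 5 4 2 7 6 3 0
Walk LF starting at row 7, prepending L[row]:
  step 1: row=7, L[7]='$', prepend. Next row=LF[7]=0
  step 2: row=0, L[0]='X', prepend. Next row=LF[0]=1
  step 3: row=1, L[1]='n', prepend. Next row=LF[1]=5
  step 4: row=5, L[5]='o', prepend. Next row=LF[5]=6
  step 5: row=6, L[6]='b', prepend. Next row=LF[6]=3
  step 6: row=3, L[3]='b', prepend. Next row=LF[3]=2
  step 7: row=2, L[2]='i', prepend. Next row=LF[2]=4
  step 8: row=4, L[4]='r', prepend. Next row=LF[4]=7
Reversed output: ribbonX$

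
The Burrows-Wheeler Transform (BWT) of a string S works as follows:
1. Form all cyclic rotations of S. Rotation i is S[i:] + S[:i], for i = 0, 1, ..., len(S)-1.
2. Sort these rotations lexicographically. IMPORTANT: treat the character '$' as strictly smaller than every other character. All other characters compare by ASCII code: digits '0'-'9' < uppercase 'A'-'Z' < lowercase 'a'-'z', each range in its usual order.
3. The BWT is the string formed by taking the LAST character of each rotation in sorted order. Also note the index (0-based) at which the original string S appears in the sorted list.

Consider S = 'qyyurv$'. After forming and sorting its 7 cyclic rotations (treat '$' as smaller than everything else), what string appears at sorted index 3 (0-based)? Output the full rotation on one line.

Answer: urv$qyy

Derivation:
All 7 rotations (rotation i = S[i:]+S[:i]):
  rot[0] = qyyurv$
  rot[1] = yyurv$q
  rot[2] = yurv$qy
  rot[3] = urv$qyy
  rot[4] = rv$qyyu
  rot[5] = v$qyyur
  rot[6] = $qyyurv
Sorted (with $ < everything):
  sorted[0] = $qyyurv
  sorted[1] = qyyurv$
  sorted[2] = rv$qyyu
  sorted[3] = urv$qyy
  sorted[4] = v$qyyur
  sorted[5] = yurv$qy
  sorted[6] = yyurv$q
sorted[3] = urv$qyy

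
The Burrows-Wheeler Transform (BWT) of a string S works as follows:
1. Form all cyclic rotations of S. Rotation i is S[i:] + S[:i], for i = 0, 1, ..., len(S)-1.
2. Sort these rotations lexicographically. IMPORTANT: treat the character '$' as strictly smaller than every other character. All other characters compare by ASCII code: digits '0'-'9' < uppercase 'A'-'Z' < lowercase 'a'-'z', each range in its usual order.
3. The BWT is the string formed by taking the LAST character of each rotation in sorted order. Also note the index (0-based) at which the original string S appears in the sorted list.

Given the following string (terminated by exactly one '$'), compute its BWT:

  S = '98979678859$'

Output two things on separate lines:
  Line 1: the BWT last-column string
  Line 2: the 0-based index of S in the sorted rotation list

Answer: 98969879578$
11

Derivation:
All 12 rotations (rotation i = S[i:]+S[:i]):
  rot[0] = 98979678859$
  rot[1] = 8979678859$9
  rot[2] = 979678859$98
  rot[3] = 79678859$989
  rot[4] = 9678859$9897
  rot[5] = 678859$98979
  rot[6] = 78859$989796
  rot[7] = 8859$9897967
  rot[8] = 859$98979678
  rot[9] = 59$989796788
  rot[10] = 9$9897967885
  rot[11] = $98979678859
Sorted (with $ < everything):
  sorted[0] = $98979678859  (last char: '9')
  sorted[1] = 59$989796788  (last char: '8')
  sorted[2] = 678859$98979  (last char: '9')
  sorted[3] = 78859$989796  (last char: '6')
  sorted[4] = 79678859$989  (last char: '9')
  sorted[5] = 859$98979678  (last char: '8')
  sorted[6] = 8859$9897967  (last char: '7')
  sorted[7] = 8979678859$9  (last char: '9')
  sorted[8] = 9$9897967885  (last char: '5')
  sorted[9] = 9678859$9897  (last char: '7')
  sorted[10] = 979678859$98  (last char: '8')
  sorted[11] = 98979678859$  (last char: '$')
Last column: 98969879578$
Original string S is at sorted index 11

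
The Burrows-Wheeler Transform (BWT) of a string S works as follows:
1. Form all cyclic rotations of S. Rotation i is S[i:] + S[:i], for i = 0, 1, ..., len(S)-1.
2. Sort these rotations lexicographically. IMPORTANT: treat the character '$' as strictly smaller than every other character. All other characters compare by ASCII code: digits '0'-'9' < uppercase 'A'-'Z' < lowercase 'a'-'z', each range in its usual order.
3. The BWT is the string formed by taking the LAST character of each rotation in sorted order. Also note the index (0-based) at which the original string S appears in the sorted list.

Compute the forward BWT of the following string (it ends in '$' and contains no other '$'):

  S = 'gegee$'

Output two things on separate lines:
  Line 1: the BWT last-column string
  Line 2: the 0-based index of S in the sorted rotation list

Answer: eegge$
5

Derivation:
All 6 rotations (rotation i = S[i:]+S[:i]):
  rot[0] = gegee$
  rot[1] = egee$g
  rot[2] = gee$ge
  rot[3] = ee$geg
  rot[4] = e$gege
  rot[5] = $gegee
Sorted (with $ < everything):
  sorted[0] = $gegee  (last char: 'e')
  sorted[1] = e$gege  (last char: 'e')
  sorted[2] = ee$geg  (last char: 'g')
  sorted[3] = egee$g  (last char: 'g')
  sorted[4] = gee$ge  (last char: 'e')
  sorted[5] = gegee$  (last char: '$')
Last column: eegge$
Original string S is at sorted index 5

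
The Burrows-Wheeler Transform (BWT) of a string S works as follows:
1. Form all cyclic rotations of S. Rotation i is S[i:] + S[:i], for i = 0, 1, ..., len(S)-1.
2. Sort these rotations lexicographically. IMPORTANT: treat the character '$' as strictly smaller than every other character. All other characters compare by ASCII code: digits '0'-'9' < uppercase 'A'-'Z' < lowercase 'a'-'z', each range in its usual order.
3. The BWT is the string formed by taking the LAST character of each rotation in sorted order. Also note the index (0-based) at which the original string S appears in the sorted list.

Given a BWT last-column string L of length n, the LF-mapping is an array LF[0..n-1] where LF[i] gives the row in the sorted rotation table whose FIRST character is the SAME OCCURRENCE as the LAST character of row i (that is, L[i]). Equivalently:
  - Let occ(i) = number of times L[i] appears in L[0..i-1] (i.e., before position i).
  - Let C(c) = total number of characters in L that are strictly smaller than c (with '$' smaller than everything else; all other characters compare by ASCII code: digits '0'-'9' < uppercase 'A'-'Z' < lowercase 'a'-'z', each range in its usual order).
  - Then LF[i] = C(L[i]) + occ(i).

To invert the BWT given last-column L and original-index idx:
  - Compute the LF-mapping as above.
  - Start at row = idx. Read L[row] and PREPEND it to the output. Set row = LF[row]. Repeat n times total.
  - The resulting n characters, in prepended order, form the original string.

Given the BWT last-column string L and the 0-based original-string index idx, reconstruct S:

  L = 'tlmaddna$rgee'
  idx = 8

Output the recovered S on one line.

Answer: laddermagnet$

Derivation:
LF mapping: 12 8 9 1 3 4 10 2 0 11 7 5 6
Walk LF starting at row 8, prepending L[row]:
  step 1: row=8, L[8]='$', prepend. Next row=LF[8]=0
  step 2: row=0, L[0]='t', prepend. Next row=LF[0]=12
  step 3: row=12, L[12]='e', prepend. Next row=LF[12]=6
  step 4: row=6, L[6]='n', prepend. Next row=LF[6]=10
  step 5: row=10, L[10]='g', prepend. Next row=LF[10]=7
  step 6: row=7, L[7]='a', prepend. Next row=LF[7]=2
  step 7: row=2, L[2]='m', prepend. Next row=LF[2]=9
  step 8: row=9, L[9]='r', prepend. Next row=LF[9]=11
  step 9: row=11, L[11]='e', prepend. Next row=LF[11]=5
  step 10: row=5, L[5]='d', prepend. Next row=LF[5]=4
  step 11: row=4, L[4]='d', prepend. Next row=LF[4]=3
  step 12: row=3, L[3]='a', prepend. Next row=LF[3]=1
  step 13: row=1, L[1]='l', prepend. Next row=LF[1]=8
Reversed output: laddermagnet$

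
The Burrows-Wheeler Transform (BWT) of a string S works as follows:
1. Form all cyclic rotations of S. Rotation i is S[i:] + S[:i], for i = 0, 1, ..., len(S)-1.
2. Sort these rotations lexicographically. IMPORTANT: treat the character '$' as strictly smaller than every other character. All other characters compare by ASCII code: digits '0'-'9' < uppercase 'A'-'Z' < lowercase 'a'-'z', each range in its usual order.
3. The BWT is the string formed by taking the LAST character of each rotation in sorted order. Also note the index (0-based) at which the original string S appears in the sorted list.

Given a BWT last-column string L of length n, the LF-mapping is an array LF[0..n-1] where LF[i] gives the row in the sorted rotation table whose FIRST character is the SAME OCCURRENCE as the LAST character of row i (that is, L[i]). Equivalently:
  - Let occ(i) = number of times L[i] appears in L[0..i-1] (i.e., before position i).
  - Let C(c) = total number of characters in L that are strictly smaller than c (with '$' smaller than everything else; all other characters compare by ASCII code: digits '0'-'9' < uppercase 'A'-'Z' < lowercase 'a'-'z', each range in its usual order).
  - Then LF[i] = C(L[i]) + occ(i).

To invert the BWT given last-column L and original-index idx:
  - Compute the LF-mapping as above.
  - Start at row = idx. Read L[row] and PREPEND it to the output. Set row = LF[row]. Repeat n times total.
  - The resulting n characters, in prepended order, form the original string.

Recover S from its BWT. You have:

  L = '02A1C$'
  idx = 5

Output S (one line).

LF mapping: 1 3 4 2 5 0
Walk LF starting at row 5, prepending L[row]:
  step 1: row=5, L[5]='$', prepend. Next row=LF[5]=0
  step 2: row=0, L[0]='0', prepend. Next row=LF[0]=1
  step 3: row=1, L[1]='2', prepend. Next row=LF[1]=3
  step 4: row=3, L[3]='1', prepend. Next row=LF[3]=2
  step 5: row=2, L[2]='A', prepend. Next row=LF[2]=4
  step 6: row=4, L[4]='C', prepend. Next row=LF[4]=5
Reversed output: CA120$

Answer: CA120$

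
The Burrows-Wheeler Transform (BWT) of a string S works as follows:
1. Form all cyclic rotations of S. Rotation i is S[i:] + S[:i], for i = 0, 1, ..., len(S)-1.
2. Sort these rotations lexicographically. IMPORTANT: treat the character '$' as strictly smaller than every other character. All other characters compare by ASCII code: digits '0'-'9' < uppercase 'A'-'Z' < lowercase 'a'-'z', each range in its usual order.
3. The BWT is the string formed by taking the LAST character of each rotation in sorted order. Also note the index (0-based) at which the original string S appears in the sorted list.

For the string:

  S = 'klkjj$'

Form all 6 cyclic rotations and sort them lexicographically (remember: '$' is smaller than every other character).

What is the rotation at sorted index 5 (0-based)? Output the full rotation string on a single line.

All 6 rotations (rotation i = S[i:]+S[:i]):
  rot[0] = klkjj$
  rot[1] = lkjj$k
  rot[2] = kjj$kl
  rot[3] = jj$klk
  rot[4] = j$klkj
  rot[5] = $klkjj
Sorted (with $ < everything):
  sorted[0] = $klkjj
  sorted[1] = j$klkj
  sorted[2] = jj$klk
  sorted[3] = kjj$kl
  sorted[4] = klkjj$
  sorted[5] = lkjj$k
sorted[5] = lkjj$k

Answer: lkjj$k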